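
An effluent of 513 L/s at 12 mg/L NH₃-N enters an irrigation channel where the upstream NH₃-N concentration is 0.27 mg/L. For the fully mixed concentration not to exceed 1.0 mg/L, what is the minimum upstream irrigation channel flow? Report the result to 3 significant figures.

Set C_mix = 1.0: (Q·0.2700 + 513.0·12.00) / (Q + 513.0) = 1.0
→ Q = 513.0·(12.00 − 1.0)/(1.0 − 0.2700) = 7730 L/s.

7730 L/s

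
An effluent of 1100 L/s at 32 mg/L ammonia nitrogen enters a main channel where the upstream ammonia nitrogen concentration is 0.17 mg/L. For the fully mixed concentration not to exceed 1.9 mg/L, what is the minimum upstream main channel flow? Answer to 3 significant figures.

Set C_mix = 1.9: (Q·0.1700 + 1100·32.00) / (Q + 1100) = 1.9
→ Q = 1100·(32.00 − 1.9)/(1.9 − 0.1700) = 19140 L/s.

19100 L/s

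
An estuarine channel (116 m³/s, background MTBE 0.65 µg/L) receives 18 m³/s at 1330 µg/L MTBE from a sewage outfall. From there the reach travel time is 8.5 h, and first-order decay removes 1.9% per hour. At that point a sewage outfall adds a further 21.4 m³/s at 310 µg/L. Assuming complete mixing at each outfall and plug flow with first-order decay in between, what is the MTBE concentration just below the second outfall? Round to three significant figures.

Mixed concentration C = ΣQC/ΣQ = (116.0·0.6500 + 18.00·1330) / 134.0 = 24020/134.0 = 179.2 µg/L; combined flow 134.0 m³/s.
1.9%/h lost → k = −ln(1 − 0.019) = 0.01918 h⁻¹.
First-order decay: C = 179.2·exp(−k·t) = 179.2·0.8495 = 152.3 µg/L.
Second outfall: C = (134.0·152.3 + 21.40·310.0)/155.4 = 174.0 µg/L.

174 µg/L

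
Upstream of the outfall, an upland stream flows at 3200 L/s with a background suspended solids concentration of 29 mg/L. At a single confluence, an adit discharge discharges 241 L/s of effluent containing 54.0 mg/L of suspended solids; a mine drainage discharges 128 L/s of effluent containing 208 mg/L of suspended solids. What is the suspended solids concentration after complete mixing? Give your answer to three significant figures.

37.1 mg/L

Mass balance: C = (3200·29.00 + 241.0·54.00 + 128.0·208.0) / 3569 = 132400/3569 = 37.11 mg/L.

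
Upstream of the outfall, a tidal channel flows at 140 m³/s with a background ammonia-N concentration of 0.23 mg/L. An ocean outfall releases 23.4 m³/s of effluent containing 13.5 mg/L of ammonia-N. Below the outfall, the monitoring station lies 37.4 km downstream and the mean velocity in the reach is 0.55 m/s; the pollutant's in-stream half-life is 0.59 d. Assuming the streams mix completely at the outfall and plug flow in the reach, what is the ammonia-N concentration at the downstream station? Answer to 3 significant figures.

0.845 mg/L

Mass balance: C = (140.0·0.2300 + 23.40·13.50) / 163.4 = 348.1/163.4 = 2.130 mg/L.
Travel time t = 37.4·1000 / 0.55 = 68000 s = 18.89 h.
Half-life 0.59 d → k = ln 2 / 0.59 = 1.175 d⁻¹.
Decay over the reach: 2.130·exp(−kt) = 2.130·0.3967 = 0.8451 mg/L.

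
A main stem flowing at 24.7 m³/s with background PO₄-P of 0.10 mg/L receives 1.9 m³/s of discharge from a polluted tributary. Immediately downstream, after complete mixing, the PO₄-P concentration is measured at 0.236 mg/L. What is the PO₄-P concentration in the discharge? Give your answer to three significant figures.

2.00 mg/L

Mass balance: 24.70·0.1000 + 1.900·Cₑ = 26.60·0.2360
→ Cₑ = (26.60·0.2360 − 24.70·0.1000) / 1.900 = 2.004 mg/L.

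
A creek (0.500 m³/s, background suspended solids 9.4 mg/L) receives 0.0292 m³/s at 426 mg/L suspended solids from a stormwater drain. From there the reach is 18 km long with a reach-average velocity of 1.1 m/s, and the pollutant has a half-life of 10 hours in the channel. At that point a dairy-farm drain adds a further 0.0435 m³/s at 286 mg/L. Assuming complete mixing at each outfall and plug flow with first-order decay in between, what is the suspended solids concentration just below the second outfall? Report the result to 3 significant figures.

Conservation of mass: C = (0.5000·9.400 + 0.02920·426.0) / 0.5292 = 17.14/0.5292 = 32.39 mg/L; combined flow 0.5292 m³/s.
Travel time t = 18·1000 / 1.1 = 16360 s = 4.545 h.
Half-life 10 h → k = ln 2 / 10 = 0.06931 h⁻¹ = 1.664 d⁻¹.
After decay, C = 32.39 × e^(−kt) = 32.39 × 0.7297 = 23.63 mg/L.
At the second outfall, C = (0.5292·23.63 + 0.04350·286.0) / (0.5292 + 0.04350) = 43.56 mg/L.

43.6 mg/L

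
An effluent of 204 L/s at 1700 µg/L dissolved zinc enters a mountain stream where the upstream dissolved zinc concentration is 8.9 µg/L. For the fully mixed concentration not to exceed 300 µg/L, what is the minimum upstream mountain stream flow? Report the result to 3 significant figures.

Set C_mix = 300: (Q·8.900 + 204.0·1700) / (Q + 204.0) = 300
→ Q = 204.0·(1700 − 300)/(300 − 8.900) = 981.1 L/s.

981 L/s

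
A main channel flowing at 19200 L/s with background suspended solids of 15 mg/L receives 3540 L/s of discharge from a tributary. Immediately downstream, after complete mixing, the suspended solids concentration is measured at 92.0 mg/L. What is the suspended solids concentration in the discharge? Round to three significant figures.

Mass balance: 19200·15.00 + 3540·Cₑ = 22740·92.00
→ Cₑ = (22740·92.00 − 19200·15.00) / 3540 = 509.6 mg/L.

510 mg/L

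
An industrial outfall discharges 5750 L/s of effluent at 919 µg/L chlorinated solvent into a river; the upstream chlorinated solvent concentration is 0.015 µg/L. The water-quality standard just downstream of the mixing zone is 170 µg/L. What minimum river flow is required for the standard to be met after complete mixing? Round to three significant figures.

25300 L/s

Set C_mix = 170: (Q·0.01500 + 5750·919.0) / (Q + 5750) = 170
→ Q = 5750·(919.0 − 170)/(170 − 0.01500) = 25340 L/s.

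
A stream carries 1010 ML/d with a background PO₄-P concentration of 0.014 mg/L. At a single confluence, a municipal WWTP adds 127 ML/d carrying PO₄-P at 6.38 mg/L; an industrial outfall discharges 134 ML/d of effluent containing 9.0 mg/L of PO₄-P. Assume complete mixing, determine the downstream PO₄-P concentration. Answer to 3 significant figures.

1.60 mg/L

Mixed concentration C = ΣQC/ΣQ = (1010·0.01400 + 127.0·6.380 + 134.0·9.000) / 1271 = 2030/1271 = 1.597 mg/L.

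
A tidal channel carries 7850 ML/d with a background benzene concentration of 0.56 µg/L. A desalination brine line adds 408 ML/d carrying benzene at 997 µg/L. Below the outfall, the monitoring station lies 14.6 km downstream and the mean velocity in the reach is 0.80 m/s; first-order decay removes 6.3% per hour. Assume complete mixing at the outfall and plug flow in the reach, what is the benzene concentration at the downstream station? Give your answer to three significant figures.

35.8 µg/L

Mixed concentration C = ΣQC/ΣQ = (7850·0.5600 + 408.0·997.0) / 8258 = 411200/8258 = 49.79 µg/L.
Travel time t = 14.6·1000 / 0.80 = 18250 s = 5.069 h.
6.3%/h lost → k = −ln(1 − 0.063) = 0.06507 h⁻¹.
After decay, C = 49.79 × e^(−kt) = 49.79 × 0.7190 = 35.80 µg/L.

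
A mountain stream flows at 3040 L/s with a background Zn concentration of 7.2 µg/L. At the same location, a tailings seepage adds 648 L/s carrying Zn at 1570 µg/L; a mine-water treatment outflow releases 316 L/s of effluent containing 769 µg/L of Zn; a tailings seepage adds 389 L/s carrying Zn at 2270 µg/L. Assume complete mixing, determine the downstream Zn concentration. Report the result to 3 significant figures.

Mass balance: C = (3040·7.200 + 648.0·1570 + 316.0·769.0 + 389.0·2270) / 4393 = 2165000/4393 = 492.9 µg/L.

493 µg/L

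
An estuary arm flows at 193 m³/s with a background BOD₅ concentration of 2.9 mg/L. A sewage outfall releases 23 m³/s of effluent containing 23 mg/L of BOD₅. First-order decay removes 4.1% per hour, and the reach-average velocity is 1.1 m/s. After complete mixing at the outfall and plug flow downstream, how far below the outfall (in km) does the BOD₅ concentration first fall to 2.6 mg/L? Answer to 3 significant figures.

Flow-weighted average: C = (193.0·2.900 + 23.00·23.00) / 216.0 = 1089/216.0 = 5.040 mg/L.
4.1%/h lost → k = −ln(1 − 0.041) = 0.04186 h⁻¹.
Set 5.040·exp(−k·t) = 2.6 → t = ln(5.040/2.6)/k = 56920 s = 15.81 h.
Distance = v·t = 1.1·56920 = 62610 m = 62.61 km.

62.6 km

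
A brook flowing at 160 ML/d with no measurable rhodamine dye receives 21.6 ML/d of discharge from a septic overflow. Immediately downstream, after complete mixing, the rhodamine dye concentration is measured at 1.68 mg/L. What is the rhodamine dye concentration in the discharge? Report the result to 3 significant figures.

14.1 mg/L

Mass balance: 160.0·0 + 21.60·Cₑ = 181.6·1.680
→ Cₑ = (181.6·1.680 − 160.0·0) / 21.60 = 14.12 mg/L.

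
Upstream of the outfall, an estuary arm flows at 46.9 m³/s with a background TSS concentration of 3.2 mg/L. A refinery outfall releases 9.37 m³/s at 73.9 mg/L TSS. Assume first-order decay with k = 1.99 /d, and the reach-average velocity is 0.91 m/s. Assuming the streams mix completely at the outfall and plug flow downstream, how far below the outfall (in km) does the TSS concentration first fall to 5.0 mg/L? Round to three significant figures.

Conservation of mass: C = (46.90·3.200 + 9.370·73.90) / 56.27 = 842.5/56.27 = 14.97 mg/L.
Set 14.97·exp(−k·t) = 5.0 → t = ln(14.97/5.0)/k = 47620 s = 13.23 h.
Distance = v·t = 0.91·47620 = 43330 m = 43.33 km.

43.3 km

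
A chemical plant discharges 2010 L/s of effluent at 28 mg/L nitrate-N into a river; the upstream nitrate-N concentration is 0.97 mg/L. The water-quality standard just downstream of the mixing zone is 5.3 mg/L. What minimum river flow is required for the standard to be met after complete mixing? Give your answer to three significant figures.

Set C_mix = 5.3: (Q·0.9700 + 2010·28.00) / (Q + 2010) = 5.3
→ Q = 2010·(28.00 − 5.3)/(5.3 − 0.9700) = 10540 L/s.

10500 L/s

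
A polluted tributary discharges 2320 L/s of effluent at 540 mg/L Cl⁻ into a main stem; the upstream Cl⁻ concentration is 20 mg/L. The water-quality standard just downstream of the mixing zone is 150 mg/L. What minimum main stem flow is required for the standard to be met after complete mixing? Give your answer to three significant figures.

Set C_mix = 150: (Q·20.00 + 2320·540.0) / (Q + 2320) = 150
→ Q = 2320·(540.0 − 150)/(150 − 20.00) = 6960 L/s.

6960 L/s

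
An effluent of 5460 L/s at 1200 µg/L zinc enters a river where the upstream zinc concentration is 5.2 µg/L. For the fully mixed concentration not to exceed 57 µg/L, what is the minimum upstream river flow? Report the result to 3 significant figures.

120000 L/s

Set C_mix = 57: (Q·5.200 + 5460·1200) / (Q + 5460) = 57
→ Q = 5460·(1200 − 57)/(57 − 5.200) = 120500 L/s.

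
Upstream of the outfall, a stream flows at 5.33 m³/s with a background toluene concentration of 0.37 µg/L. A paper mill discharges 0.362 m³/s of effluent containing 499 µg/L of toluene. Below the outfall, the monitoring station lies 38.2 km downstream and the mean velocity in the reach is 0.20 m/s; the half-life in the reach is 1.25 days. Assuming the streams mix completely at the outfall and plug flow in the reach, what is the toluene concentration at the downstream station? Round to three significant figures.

Conservation of mass: C = (5.330·0.3700 + 0.3620·499.0) / 5.692 = 182.6/5.692 = 32.08 µg/L.
Travel time t = 38.2·1000 / 0.20 = 191000 s = 53.06 h.
Half-life 1.25 d → k = ln 2 / 1.25 = 0.5545 d⁻¹.
Decay over the reach: 32.08·exp(−kt) = 32.08·0.2935 = 9.416 µg/L.

9.42 µg/L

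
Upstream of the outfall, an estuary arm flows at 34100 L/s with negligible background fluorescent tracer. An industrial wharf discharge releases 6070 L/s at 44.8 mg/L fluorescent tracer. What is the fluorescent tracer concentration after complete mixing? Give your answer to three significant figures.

Flow-weighted average: C = (34100·0 + 6070·44.80) / 40170 = 271900/40170 = 6.770 mg/L.

6.77 mg/L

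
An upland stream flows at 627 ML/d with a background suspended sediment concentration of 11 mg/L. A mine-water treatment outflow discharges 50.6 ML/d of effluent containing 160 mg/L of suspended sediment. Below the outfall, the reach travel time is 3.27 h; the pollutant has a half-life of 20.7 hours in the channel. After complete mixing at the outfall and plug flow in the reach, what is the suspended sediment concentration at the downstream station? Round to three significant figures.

19.8 mg/L

Flow-weighted average: C = (627.0·11.00 + 50.60·160.0) / 677.6 = 14990/677.6 = 22.13 mg/L.
Half-life 20.7 h → k = ln 2 / 20.7 = 0.03349 h⁻¹ = 0.8036 d⁻¹.
Decay over the reach: 22.13·exp(−kt) = 22.13·0.8963 = 19.83 mg/L.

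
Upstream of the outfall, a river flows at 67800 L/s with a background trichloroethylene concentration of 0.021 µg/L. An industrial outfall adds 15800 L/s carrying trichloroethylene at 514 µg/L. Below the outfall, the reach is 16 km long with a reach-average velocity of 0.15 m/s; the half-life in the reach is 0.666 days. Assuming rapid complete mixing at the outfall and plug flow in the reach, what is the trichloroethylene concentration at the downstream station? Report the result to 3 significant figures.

26.9 µg/L

Mass balance: C = (67800·0.02100 + 15800·514.0) / 83600 = 8123000/83600 = 97.16 µg/L.
Travel time t = 16·1000 / 0.15 = 106700 s = 29.63 h.
Half-life 0.666 d → k = ln 2 / 0.666 = 1.041 d⁻¹.
After decay, C = 97.16 × e^(−kt) = 97.16 × 0.2767 = 26.88 µg/L.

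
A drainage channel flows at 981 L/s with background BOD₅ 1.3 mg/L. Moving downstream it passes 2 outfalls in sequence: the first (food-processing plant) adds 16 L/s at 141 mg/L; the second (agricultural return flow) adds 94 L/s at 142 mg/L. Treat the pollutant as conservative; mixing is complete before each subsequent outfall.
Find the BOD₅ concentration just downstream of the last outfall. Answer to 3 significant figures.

15.5 mg/L

Outfall 1: combined Q = 997.0 L/s; C = (981.0·1.300 + 16.00·141.0)/997.0 = 3.542 mg/L.
Outfall 2: combined Q = 1091 L/s; C = (997.0·3.542 + 94.00·142.0)/1091 = 15.47 mg/L.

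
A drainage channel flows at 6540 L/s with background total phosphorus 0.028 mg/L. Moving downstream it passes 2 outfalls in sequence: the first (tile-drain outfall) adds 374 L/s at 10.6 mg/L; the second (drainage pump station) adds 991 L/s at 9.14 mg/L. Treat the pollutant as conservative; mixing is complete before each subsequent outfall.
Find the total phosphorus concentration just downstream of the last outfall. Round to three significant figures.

After outfall 1: Q = 6540 + 374.0 = 6914 L/s; C = (6540·0.02800 + 374.0·10.60)/6914 = 0.5999 mg/L.
After outfall 2: Q = 6914 + 991.0 = 7905 L/s; C = (6914·0.5999 + 991.0·9.140)/7905 = 1.670 mg/L.

1.67 mg/L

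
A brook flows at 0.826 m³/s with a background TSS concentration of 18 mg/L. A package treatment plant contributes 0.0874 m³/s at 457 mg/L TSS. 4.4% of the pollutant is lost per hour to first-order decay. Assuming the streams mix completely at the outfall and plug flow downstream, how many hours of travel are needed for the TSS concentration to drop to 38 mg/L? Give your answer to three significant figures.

Mixed concentration C = ΣQC/ΣQ = (0.8260·18.00 + 0.08740·457.0) / 0.9134 = 54.81/0.9134 = 60.01 mg/L.
4.4%/h lost → k = −ln(1 − 0.044) = 0.04500 h⁻¹.
60.01·exp(−k·t) = 38 → t = ln(60.01/38)/k = 36550 s = 10.15 h.

10.2 h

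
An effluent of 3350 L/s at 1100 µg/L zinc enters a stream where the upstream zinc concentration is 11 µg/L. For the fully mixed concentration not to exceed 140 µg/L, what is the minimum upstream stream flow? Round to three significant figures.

24900 L/s

Set C_mix = 140: (Q·11.00 + 3350·1100) / (Q + 3350) = 140
→ Q = 3350·(1100 − 140)/(140 − 11.00) = 24930 L/s.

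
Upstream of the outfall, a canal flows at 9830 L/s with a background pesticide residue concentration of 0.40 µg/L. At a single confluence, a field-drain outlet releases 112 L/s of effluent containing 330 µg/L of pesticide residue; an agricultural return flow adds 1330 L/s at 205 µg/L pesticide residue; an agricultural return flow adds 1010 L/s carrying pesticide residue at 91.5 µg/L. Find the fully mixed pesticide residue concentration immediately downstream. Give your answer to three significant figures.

Mixed concentration C = ΣQC/ΣQ = (9830·0.4000 + 112.0·330.0 + 1330·205.0 + 1010·91.50) / 12280 = 406000/12280 = 33.05 µg/L.

33.1 µg/L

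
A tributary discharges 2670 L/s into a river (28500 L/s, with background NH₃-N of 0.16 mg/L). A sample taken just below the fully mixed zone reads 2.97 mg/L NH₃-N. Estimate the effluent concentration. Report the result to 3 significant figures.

Mass balance: 28500·0.1600 + 2670·Cₑ = 31170·2.970
→ Cₑ = (31170·2.970 − 28500·0.1600) / 2670 = 32.96 mg/L.

33.0 mg/L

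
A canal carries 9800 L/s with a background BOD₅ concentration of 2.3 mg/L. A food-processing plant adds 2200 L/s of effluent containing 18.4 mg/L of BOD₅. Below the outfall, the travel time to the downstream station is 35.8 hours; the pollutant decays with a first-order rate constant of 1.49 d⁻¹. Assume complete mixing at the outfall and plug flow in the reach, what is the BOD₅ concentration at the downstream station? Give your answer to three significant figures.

0.569 mg/L

Conservation of mass: C = (9800·2.300 + 2200·18.40) / 12000 = 63020/12000 = 5.252 mg/L.
After decay, C = 5.252 × e^(−kt) = 5.252 × 0.1083 = 0.5689 mg/L.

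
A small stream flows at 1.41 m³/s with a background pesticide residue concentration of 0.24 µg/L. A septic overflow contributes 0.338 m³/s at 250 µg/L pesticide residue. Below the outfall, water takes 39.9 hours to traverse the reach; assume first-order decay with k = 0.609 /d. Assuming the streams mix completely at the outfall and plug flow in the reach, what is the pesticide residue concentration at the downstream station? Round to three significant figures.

Mass balance: C = (1.410·0.2400 + 0.3380·250.0) / 1.748 = 84.84/1.748 = 48.53 µg/L.
Decay over the reach: 48.53·exp(−kt) = 48.53·0.3633 = 17.63 µg/L.

17.6 µg/L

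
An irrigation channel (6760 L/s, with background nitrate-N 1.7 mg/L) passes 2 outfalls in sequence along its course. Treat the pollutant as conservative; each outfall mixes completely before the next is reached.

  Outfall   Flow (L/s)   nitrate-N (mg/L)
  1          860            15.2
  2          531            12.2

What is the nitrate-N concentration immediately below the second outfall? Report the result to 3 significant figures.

Outfall 1: combined Q = 7620 L/s; C = (6760·1.700 + 860.0·15.20)/7620 = 3.224 mg/L.
Outfall 2: combined Q = 8151 L/s; C = (7620·3.224 + 531.0·12.20)/8151 = 3.808 mg/L.

3.81 mg/L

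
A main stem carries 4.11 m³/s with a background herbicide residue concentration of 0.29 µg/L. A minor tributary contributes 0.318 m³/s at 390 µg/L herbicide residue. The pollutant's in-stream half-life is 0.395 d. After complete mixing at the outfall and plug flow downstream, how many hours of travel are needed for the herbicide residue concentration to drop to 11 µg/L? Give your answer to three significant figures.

12.9 h

Conservation of mass: C = (4.110·0.2900 + 0.3180·390.0) / 4.428 = 125.2/4.428 = 28.28 µg/L.
Half-life 0.395 d → k = ln 2 / 0.395 = 1.755 d⁻¹.
28.28·exp(−k·t) = 11 → t = ln(28.28/11)/k = 46490 s = 12.91 h.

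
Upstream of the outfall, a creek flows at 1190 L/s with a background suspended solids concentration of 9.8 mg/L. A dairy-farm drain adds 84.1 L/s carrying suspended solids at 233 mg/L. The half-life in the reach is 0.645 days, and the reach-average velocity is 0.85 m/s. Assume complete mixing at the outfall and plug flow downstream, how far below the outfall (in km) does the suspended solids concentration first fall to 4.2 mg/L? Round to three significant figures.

Mass balance: C = (1190·9.800 + 84.10·233.0) / 1274 = 31260/1274 = 24.53 mg/L.
Half-life 0.645 d → k = ln 2 / 0.645 = 1.075 d⁻¹.
Set 24.53·exp(−k·t) = 4.2 → t = ln(24.53/4.2)/k = 141900 s = 39.42 h.
Distance = v·t = 0.85·141900 = 120600 m = 120.6 km.

121 km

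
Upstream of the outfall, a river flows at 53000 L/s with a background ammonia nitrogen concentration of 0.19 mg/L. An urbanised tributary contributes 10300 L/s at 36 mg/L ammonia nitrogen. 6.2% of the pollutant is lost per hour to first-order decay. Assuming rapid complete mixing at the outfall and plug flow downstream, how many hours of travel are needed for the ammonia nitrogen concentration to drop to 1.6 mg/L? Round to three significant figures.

20.7 h

Conservation of mass: C = (53000·0.1900 + 10300·36.00) / 63300 = 380900/63300 = 6.017 mg/L.
6.2%/h lost → k = −ln(1 − 0.062) = 0.06401 h⁻¹.
6.017·exp(−k·t) = 1.6 → t = ln(6.017/1.6)/k = 74500 s = 20.69 h.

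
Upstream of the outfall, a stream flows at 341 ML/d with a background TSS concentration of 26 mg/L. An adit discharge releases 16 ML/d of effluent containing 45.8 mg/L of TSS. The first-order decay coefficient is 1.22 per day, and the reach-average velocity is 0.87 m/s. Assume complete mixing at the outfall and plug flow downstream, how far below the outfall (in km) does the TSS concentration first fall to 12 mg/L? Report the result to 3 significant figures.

49.7 km

Flow-weighted average: C = (341.0·26.00 + 16.00·45.80) / 357.0 = 9599/357.0 = 26.89 mg/L.
Set 26.89·exp(−k·t) = 12 → t = ln(26.89/12)/k = 57130 s = 15.87 h.
Distance = v·t = 0.87·57130 = 49710 m = 49.71 km.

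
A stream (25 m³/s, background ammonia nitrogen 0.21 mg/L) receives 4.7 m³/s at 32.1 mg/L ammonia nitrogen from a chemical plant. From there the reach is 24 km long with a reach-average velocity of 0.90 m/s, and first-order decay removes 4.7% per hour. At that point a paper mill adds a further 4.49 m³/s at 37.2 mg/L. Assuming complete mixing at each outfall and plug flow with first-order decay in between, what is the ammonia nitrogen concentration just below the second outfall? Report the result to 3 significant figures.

8.08 mg/L

After mixing, C = (25.00·0.2100 + 4.700·32.10) / 29.70 = 156.1/29.70 = 5.257 mg/L; combined flow 29.70 m³/s.
Travel time t = 24·1000 / 0.90 = 26670 s = 7.407 h.
4.7%/h lost → k = −ln(1 − 0.047) = 0.04814 h⁻¹.
Decay over the reach: 5.257·exp(−kt) = 5.257·0.7001 = 3.680 mg/L.
Second outfall: C = (29.70·3.680 + 4.490·37.20)/34.19 = 8.082 mg/L.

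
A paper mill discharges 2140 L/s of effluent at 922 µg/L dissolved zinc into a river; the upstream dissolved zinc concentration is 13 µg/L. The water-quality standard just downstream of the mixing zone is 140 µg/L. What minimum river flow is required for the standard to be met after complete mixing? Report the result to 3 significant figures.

Set C_mix = 140: (Q·13.00 + 2140·922.0) / (Q + 2140) = 140
→ Q = 2140·(922.0 − 140)/(140 − 13.00) = 13180 L/s.

13200 L/s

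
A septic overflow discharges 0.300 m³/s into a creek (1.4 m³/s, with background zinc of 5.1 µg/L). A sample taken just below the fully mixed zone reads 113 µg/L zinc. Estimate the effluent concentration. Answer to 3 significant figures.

Mass balance: 1.400·5.100 + 0.3000·Cₑ = 1.700·113.0
→ Cₑ = (1.700·113.0 − 1.400·5.100) / 0.3000 = 616.5 µg/L.

617 µg/L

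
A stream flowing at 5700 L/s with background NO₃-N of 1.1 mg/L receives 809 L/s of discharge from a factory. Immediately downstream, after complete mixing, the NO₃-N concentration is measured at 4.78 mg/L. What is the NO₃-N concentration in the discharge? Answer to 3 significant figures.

30.7 mg/L

Mass balance: 5700·1.100 + 809.0·Cₑ = 6509·4.780
→ Cₑ = (6509·4.780 − 5700·1.100) / 809.0 = 30.71 mg/L.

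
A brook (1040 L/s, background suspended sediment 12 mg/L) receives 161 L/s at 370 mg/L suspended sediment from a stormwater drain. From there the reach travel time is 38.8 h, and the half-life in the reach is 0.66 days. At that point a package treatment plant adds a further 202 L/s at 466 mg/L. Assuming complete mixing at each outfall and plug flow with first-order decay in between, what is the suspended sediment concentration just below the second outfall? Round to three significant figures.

Conservation of mass: C = (1040·12.00 + 161.0·370.0) / 1201 = 72050/1201 = 59.99 mg/L; combined flow 1201 L/s.
Half-life 0.66 d → k = ln 2 / 0.66 = 1.050 d⁻¹.
Decay over the reach: 59.99·exp(−kt) = 59.99·0.1831 = 10.98 mg/L.
Second outfall: C = (1201·10.98 + 202.0·466.0)/1403 = 76.50 mg/L.

76.5 mg/L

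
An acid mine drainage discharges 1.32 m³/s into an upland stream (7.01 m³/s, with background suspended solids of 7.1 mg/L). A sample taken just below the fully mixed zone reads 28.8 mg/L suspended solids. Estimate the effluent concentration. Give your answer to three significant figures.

Mass balance: 7.010·7.100 + 1.320·Cₑ = 8.330·28.80
→ Cₑ = (8.330·28.80 − 7.010·7.100) / 1.320 = 144.0 mg/L.

144 mg/L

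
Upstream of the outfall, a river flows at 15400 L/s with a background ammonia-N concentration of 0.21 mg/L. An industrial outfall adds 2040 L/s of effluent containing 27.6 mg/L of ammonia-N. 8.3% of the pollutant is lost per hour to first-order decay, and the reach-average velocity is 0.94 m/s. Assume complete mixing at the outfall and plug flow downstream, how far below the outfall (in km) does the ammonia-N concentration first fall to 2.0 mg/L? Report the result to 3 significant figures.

Conservation of mass: C = (15400·0.2100 + 2040·27.60) / 17440 = 59540/17440 = 3.414 mg/L.
8.3%/h lost → k = −ln(1 − 0.083) = 0.08665 h⁻¹.
Set 3.414·exp(−k·t) = 2.0 → t = ln(3.414/2.0)/k = 22220 s = 6.171 h.
Distance = v·t = 0.94·22220 = 20880 m = 20.88 km.

20.9 km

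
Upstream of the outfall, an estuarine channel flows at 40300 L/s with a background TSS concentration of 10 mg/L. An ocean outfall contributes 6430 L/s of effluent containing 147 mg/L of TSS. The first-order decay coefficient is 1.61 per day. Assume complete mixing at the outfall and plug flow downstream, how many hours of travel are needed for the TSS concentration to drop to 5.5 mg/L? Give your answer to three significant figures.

Flow-weighted average: C = (40300·10.00 + 6430·147.0) / 46730 = 1348000/46730 = 28.85 mg/L.
28.85·exp(−k·t) = 5.5 → t = ln(28.85/5.5)/k = 88940 s = 24.71 h.

24.7 h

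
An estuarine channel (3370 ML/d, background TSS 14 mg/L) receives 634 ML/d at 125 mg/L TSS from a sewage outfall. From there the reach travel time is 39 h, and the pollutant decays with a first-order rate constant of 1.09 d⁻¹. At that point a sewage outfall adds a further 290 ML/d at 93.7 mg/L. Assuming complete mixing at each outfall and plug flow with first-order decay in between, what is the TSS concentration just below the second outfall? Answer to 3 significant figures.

After mixing, C = (3370·14.00 + 634.0·125.0) / 4004 = 126400/4004 = 31.58 mg/L; combined flow 4004 ML/d.
Applying C = C₀e^(−kt): 31.58 × 0.1701 = 5.372 mg/L.
Second outfall: C = (4004·5.372 + 290.0·93.70)/4294 = 11.34 mg/L.

11.3 mg/L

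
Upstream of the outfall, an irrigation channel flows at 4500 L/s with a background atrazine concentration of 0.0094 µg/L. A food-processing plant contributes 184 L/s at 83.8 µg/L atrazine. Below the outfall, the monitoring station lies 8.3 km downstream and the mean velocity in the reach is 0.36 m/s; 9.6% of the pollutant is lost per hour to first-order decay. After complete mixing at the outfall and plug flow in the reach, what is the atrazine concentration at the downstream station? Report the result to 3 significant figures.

Mass balance: C = (4500·0.009400 + 184.0·83.80) / 4684 = 15460/4684 = 3.301 µg/L.
Travel time t = 8.3·1000 / 0.36 = 23060 s = 6.404 h.
9.6%/h lost → k = −ln(1 − 0.096) = 0.1009 h⁻¹.
Applying C = C₀e^(−kt): 3.301 × 0.5239 = 1.730 µg/L.

1.73 µg/L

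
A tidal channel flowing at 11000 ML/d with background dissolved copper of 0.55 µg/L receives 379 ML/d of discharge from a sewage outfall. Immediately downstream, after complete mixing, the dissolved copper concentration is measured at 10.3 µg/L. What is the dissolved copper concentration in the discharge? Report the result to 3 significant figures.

Mass balance: 11000·0.5500 + 379.0·Cₑ = 11380·10.30
→ Cₑ = (11380·10.30 − 11000·0.5500) / 379.0 = 293.3 µg/L.

293 µg/L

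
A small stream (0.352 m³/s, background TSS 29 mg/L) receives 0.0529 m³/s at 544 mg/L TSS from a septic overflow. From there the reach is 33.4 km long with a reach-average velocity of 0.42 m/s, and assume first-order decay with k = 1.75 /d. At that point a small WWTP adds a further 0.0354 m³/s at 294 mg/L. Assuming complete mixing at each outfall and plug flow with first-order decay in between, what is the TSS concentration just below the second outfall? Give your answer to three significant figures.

41.3 mg/L

After mixing, C = (0.3520·29.00 + 0.05290·544.0) / 0.4049 = 38.99/0.4049 = 96.28 mg/L; combined flow 0.4049 m³/s.
Travel time t = 33.4·1000 / 0.42 = 79520 s = 22.09 h.
Decay over the reach: 96.28·exp(−kt) = 96.28·0.1997 = 19.23 mg/L.
Second outfall: C = (0.4049·19.23 + 0.03540·294.0)/0.4403 = 41.32 mg/L.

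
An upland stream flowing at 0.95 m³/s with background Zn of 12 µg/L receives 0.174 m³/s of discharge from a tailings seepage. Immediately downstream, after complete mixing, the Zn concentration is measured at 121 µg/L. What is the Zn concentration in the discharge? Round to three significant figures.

Mass balance: 0.9500·12.00 + 0.1740·Cₑ = 1.124·121.0
→ Cₑ = (1.124·121.0 − 0.9500·12.00) / 0.1740 = 716.1 µg/L.

716 µg/L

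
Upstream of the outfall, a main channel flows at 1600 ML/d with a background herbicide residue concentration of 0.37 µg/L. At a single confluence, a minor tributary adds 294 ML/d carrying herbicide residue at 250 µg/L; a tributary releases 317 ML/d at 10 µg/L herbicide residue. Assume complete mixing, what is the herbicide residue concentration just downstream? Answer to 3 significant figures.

34.9 µg/L

After mixing, C = (1600·0.3700 + 294.0·250.0 + 317.0·10.00) / 2211 = 77260/2211 = 34.94 µg/L.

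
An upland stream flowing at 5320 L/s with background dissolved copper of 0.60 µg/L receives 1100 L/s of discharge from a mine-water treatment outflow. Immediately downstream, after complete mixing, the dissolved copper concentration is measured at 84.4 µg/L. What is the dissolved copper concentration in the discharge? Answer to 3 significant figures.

490 µg/L

Mass balance: 5320·0.6000 + 1100·Cₑ = 6420·84.40
→ Cₑ = (6420·84.40 − 5320·0.6000) / 1100 = 489.7 µg/L.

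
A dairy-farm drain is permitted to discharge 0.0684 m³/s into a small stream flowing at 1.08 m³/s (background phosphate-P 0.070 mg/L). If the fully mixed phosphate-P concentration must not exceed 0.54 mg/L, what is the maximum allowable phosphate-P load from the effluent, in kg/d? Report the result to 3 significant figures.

Mass balance at the limit: 1.080·0.07000 + 0.06840·Cₑ = 1.148·0.54 → Cₑ = 7.961 mg/L.
Load = 0.06840 m³/s × 7.961 g/m³ × 86 400 s/d = 47.05 kg/d.

47.0 kg/d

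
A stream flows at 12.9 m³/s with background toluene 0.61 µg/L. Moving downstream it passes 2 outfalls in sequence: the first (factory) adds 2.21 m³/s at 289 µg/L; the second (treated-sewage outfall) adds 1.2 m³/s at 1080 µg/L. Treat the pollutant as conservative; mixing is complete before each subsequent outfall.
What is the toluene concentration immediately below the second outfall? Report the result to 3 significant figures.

After outfall 1: Q = 12.90 + 2.210 = 15.11 m³/s; C = (12.90·0.6100 + 2.210·289.0)/15.11 = 42.79 µg/L.
After outfall 2: Q = 15.11 + 1.200 = 16.31 m³/s; C = (15.11·42.79 + 1.200·1080)/16.31 = 119.1 µg/L.

119 µg/L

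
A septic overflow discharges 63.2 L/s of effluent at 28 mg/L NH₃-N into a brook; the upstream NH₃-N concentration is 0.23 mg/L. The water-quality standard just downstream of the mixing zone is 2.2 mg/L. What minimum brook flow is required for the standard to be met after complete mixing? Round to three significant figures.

Set C_mix = 2.2: (Q·0.2300 + 63.20·28.00) / (Q + 63.20) = 2.2
→ Q = 63.20·(28.00 − 2.2)/(2.2 − 0.2300) = 827.7 L/s.

828 L/s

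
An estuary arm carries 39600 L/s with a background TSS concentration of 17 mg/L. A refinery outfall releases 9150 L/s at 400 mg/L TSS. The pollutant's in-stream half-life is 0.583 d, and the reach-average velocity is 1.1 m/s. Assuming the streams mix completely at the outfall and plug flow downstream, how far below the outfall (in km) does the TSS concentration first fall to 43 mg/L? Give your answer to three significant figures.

58.0 km

Mass balance: C = (39600·17.00 + 9150·400.0) / 48750 = 4333000/48750 = 88.89 mg/L.
Half-life 0.583 d → k = ln 2 / 0.583 = 1.189 d⁻¹.
Set 88.89·exp(−k·t) = 43 → t = ln(88.89/43)/k = 52770 s = 14.66 h.
Distance = v·t = 1.1·52770 = 58050 m = 58.05 km.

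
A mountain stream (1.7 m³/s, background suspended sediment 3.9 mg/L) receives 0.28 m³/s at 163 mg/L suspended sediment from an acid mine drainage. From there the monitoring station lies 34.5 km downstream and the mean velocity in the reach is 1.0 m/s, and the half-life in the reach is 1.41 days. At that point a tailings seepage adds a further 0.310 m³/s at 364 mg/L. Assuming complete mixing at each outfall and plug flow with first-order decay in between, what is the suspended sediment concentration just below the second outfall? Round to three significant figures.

68.0 mg/L

Mixed concentration C = ΣQC/ΣQ = (1.700·3.900 + 0.2800·163.0) / 1.980 = 52.27/1.980 = 26.40 mg/L; combined flow 1.980 m³/s.
Travel time t = 34.5·1000 / 1.0 = 34500 s = 9.583 h.
Half-life 1.41 d → k = ln 2 / 1.41 = 0.4916 d⁻¹.
After decay, C = 26.40 × e^(−kt) = 26.40 × 0.8218 = 21.69 mg/L.
At the second outfall, C = (1.980·21.69 + 0.3100·364.0) / (1.980 + 0.3100) = 68.03 mg/L.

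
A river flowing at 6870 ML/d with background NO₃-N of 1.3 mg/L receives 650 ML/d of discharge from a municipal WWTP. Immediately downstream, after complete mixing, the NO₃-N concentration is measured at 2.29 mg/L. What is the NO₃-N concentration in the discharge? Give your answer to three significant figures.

Mass balance: 6870·1.300 + 650.0·Cₑ = 7520·2.290
→ Cₑ = (7520·2.290 − 6870·1.300) / 650.0 = 12.75 mg/L.

12.8 mg/L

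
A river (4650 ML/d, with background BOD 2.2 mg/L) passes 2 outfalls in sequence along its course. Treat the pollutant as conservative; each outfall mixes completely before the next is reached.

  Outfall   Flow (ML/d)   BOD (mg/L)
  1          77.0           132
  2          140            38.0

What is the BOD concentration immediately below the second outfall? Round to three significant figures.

5.28 mg/L

After outfall 1: Q = 4650 + 77.00 = 4727 ML/d; C = (4650·2.200 + 77.00·132.0)/4727 = 4.314 mg/L.
After outfall 2: Q = 4727 + 140.0 = 4867 ML/d; C = (4727·4.314 + 140.0·38.00)/4867 = 5.283 mg/L.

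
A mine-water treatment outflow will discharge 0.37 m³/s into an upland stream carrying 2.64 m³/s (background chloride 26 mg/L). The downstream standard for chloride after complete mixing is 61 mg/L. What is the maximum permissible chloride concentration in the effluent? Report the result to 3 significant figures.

311 mg/L

At the limit, (Qr·Cr + Qe·Cₑ)/(Qr + Qe) = 61:
Cₑ = (3.010·61 − 2.640·26.00) / 0.3700 = 310.7 mg/L.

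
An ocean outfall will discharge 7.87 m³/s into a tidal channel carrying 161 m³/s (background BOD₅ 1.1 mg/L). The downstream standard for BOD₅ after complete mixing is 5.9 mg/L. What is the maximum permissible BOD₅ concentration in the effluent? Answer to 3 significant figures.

104 mg/L

At the limit, (Qr·Cr + Qe·Cₑ)/(Qr + Qe) = 5.9:
Cₑ = (168.9·5.9 − 161.0·1.100) / 7.870 = 104.1 mg/L.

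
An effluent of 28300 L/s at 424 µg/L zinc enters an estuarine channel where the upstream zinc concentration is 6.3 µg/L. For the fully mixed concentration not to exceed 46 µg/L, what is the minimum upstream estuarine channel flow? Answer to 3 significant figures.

269000 L/s

Set C_mix = 46: (Q·6.300 + 28300·424.0) / (Q + 28300) = 46
→ Q = 28300·(424.0 − 46)/(46 − 6.300) = 269500 L/s.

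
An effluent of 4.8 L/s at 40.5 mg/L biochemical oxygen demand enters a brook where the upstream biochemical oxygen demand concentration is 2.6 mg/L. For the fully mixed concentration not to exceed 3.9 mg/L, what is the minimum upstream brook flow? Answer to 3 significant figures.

135 L/s

Set C_mix = 3.9: (Q·2.600 + 4.800·40.50) / (Q + 4.800) = 3.9
→ Q = 4.800·(40.50 − 3.9)/(3.9 − 2.600) = 135.1 L/s.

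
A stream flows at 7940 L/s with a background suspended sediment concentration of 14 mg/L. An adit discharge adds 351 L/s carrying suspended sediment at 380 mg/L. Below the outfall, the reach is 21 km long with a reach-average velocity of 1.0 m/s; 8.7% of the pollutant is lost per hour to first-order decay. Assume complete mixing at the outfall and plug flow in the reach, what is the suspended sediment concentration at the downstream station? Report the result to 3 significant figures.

Flow-weighted average: C = (7940·14.00 + 351.0·380.0) / 8291 = 244500/8291 = 29.49 mg/L.
Travel time t = 21·1000 / 1.0 = 21000 s = 5.833 h.
8.7%/h lost → k = −ln(1 − 0.087) = 0.09102 h⁻¹.
First-order decay: C = 29.49·exp(−k·t) = 29.49·0.5880 = 17.34 mg/L.

17.3 mg/L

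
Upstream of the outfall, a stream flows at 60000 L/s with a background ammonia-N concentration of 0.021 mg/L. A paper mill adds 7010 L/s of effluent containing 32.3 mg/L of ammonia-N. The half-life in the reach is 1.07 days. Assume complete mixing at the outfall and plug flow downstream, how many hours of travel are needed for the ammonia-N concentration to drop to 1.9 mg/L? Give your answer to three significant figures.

21.5 h

After mixing, C = (60000·0.02100 + 7010·32.30) / 67010 = 227700/67010 = 3.398 mg/L.
Half-life 1.07 d → k = ln 2 / 1.07 = 0.6478 d⁻¹.
3.398·exp(−k·t) = 1.9 → t = ln(3.398/1.9)/k = 77520 s = 21.53 h.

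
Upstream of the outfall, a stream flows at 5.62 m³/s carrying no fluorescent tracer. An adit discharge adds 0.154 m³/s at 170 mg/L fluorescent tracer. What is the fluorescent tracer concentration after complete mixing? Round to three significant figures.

Mixed concentration C = ΣQC/ΣQ = (5.620·0 + 0.1540·170.0) / 5.774 = 26.18/5.774 = 4.534 mg/L.

4.53 mg/L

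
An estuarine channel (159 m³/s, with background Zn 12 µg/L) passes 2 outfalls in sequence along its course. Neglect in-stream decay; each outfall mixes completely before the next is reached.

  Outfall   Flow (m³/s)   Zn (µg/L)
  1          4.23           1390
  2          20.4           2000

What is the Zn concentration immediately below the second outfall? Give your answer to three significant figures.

Outfall 1: combined Q = 163.2 m³/s; C = (159.0·12.00 + 4.230·1390)/163.2 = 47.71 µg/L.
Outfall 2: combined Q = 183.6 m³/s; C = (163.2·47.71 + 20.40·2000)/183.6 = 264.6 µg/L.

265 µg/L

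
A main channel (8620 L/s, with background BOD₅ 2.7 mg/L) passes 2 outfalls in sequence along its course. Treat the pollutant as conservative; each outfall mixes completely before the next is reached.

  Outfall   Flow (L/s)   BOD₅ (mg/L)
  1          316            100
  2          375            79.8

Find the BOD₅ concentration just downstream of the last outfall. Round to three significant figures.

9.11 mg/L

After outfall 1: Q = 8620 + 316.0 = 8936 L/s; C = (8620·2.700 + 316.0·100.0)/8936 = 6.141 mg/L.
After outfall 2: Q = 8936 + 375.0 = 9311 L/s; C = (8936·6.141 + 375.0·79.80)/9311 = 9.107 mg/L.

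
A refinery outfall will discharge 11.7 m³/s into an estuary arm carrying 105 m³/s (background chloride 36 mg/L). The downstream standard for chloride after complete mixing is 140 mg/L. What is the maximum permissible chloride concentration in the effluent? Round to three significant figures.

1070 mg/L

At the limit, (Qr·Cr + Qe·Cₑ)/(Qr + Qe) = 140:
Cₑ = (116.7·140 − 105.0·36.00) / 11.70 = 1073 mg/L.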